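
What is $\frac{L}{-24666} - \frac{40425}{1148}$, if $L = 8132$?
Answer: $- \frac{71889899}{2022612} \approx -35.543$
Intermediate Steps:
$\frac{L}{-24666} - \frac{40425}{1148} = \frac{8132}{-24666} - \frac{40425}{1148} = 8132 \left(- \frac{1}{24666}\right) - \frac{5775}{164} = - \frac{4066}{12333} - \frac{5775}{164} = - \frac{71889899}{2022612}$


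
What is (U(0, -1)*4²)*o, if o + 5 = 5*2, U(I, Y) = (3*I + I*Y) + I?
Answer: 0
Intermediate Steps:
U(I, Y) = 4*I + I*Y
o = 5 (o = -5 + 5*2 = -5 + 10 = 5)
(U(0, -1)*4²)*o = ((0*(4 - 1))*4²)*5 = ((0*3)*16)*5 = (0*16)*5 = 0*5 = 0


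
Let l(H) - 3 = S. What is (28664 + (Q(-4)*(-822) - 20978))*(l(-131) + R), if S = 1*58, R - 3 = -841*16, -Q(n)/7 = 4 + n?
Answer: -102930912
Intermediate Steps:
Q(n) = -28 - 7*n (Q(n) = -7*(4 + n) = -28 - 7*n)
R = -13453 (R = 3 - 841*16 = 3 - 13456 = -13453)
S = 58
l(H) = 61 (l(H) = 3 + 58 = 61)
(28664 + (Q(-4)*(-822) - 20978))*(l(-131) + R) = (28664 + ((-28 - 7*(-4))*(-822) - 20978))*(61 - 13453) = (28664 + ((-28 + 28)*(-822) - 20978))*(-13392) = (28664 + (0*(-822) - 20978))*(-13392) = (28664 + (0 - 20978))*(-13392) = (28664 - 20978)*(-13392) = 7686*(-13392) = -102930912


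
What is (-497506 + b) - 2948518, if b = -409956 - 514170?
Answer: -4370150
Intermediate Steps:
b = -924126
(-497506 + b) - 2948518 = (-497506 - 924126) - 2948518 = -1421632 - 2948518 = -4370150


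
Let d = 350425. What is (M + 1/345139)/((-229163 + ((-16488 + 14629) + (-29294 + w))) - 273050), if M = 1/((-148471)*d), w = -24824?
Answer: -26013802518/5011673943126429360875 ≈ -5.1906e-12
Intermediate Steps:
M = -1/52027950175 (M = 1/(-148471*350425) = -1/148471*1/350425 = -1/52027950175 ≈ -1.9220e-11)
(M + 1/345139)/((-229163 + ((-16488 + 14629) + (-29294 + w))) - 273050) = (-1/52027950175 + 1/345139)/((-229163 + ((-16488 + 14629) + (-29294 - 24824))) - 273050) = (-1/52027950175 + 1/345139)/((-229163 + (-1859 - 54118)) - 273050) = 52027605036/(17956874695449325*((-229163 - 55977) - 273050)) = 52027605036/(17956874695449325*(-285140 - 273050)) = (52027605036/17956874695449325)/(-558190) = (52027605036/17956874695449325)*(-1/558190) = -26013802518/5011673943126429360875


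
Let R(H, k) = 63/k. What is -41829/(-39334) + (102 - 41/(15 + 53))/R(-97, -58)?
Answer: -277694009/3009051 ≈ -92.286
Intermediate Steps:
-41829/(-39334) + (102 - 41/(15 + 53))/R(-97, -58) = -41829/(-39334) + (102 - 41/(15 + 53))/((63/(-58))) = -41829*(-1/39334) + (102 - 41/68)/((63*(-1/58))) = 41829/39334 + (102 - 41*1/68)/(-63/58) = 41829/39334 + (102 - 41/68)*(-58/63) = 41829/39334 + (6895/68)*(-58/63) = 41829/39334 - 28565/306 = -277694009/3009051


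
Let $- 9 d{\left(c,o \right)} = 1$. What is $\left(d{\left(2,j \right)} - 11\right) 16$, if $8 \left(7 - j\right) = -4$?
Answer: $- \frac{1600}{9} \approx -177.78$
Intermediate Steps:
$j = \frac{15}{2}$ ($j = 7 - - \frac{1}{2} = 7 + \frac{1}{2} = \frac{15}{2} \approx 7.5$)
$d{\left(c,o \right)} = - \frac{1}{9}$ ($d{\left(c,o \right)} = \left(- \frac{1}{9}\right) 1 = - \frac{1}{9}$)
$\left(d{\left(2,j \right)} - 11\right) 16 = \left(- \frac{1}{9} - 11\right) 16 = \left(- \frac{100}{9}\right) 16 = - \frac{1600}{9}$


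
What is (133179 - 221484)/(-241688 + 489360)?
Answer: -88305/247672 ≈ -0.35654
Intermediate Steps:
(133179 - 221484)/(-241688 + 489360) = -88305/247672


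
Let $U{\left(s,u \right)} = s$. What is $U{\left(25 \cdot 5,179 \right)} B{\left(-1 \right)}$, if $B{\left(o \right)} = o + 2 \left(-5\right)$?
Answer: $-1375$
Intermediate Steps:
$B{\left(o \right)} = -10 + o$ ($B{\left(o \right)} = o - 10 = -10 + o$)
$U{\left(25 \cdot 5,179 \right)} B{\left(-1 \right)} = 25 \cdot 5 \left(-10 - 1\right) = 125 \left(-11\right) = -1375$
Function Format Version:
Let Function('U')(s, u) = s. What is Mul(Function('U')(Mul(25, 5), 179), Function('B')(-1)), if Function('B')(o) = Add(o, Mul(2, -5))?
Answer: -1375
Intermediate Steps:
Function('B')(o) = Add(-10, o) (Function('B')(o) = Add(o, -10) = Add(-10, o))
Mul(Function('U')(Mul(25, 5), 179), Function('B')(-1)) = Mul(Mul(25, 5), Add(-10, -1)) = Mul(125, -11) = -1375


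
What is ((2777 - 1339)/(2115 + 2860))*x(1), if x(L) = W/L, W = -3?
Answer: -4314/4975 ≈ -0.86714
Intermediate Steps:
x(L) = -3/L
((2777 - 1339)/(2115 + 2860))*x(1) = ((2777 - 1339)/(2115 + 2860))*(-3/1) = (1438/4975)*(-3*1) = (1438*(1/4975))*(-3) = (1438/4975)*(-3) = -4314/4975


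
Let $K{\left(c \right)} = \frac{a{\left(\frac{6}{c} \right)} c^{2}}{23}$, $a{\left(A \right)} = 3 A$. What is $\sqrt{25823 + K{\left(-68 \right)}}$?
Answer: $\frac{\sqrt{13632215}}{23} \approx 160.53$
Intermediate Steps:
$K{\left(c \right)} = \frac{18 c}{23}$ ($K{\left(c \right)} = \frac{3 \frac{6}{c} c^{2}}{23} = \frac{18}{c} c^{2} \cdot \frac{1}{23} = 18 c \frac{1}{23} = \frac{18 c}{23}$)
$\sqrt{25823 + K{\left(-68 \right)}} = \sqrt{25823 + \frac{18}{23} \left(-68\right)} = \sqrt{25823 - \frac{1224}{23}} = \sqrt{\frac{592705}{23}} = \frac{\sqrt{13632215}}{23}$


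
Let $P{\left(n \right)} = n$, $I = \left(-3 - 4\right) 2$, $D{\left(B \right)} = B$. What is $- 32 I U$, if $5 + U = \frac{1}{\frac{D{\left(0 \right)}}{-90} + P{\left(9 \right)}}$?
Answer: $- \frac{19712}{9} \approx -2190.2$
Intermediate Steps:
$I = -14$ ($I = \left(-7\right) 2 = -14$)
$U = - \frac{44}{9}$ ($U = -5 + \frac{1}{\frac{0}{-90} + 9} = -5 + \frac{1}{0 \left(- \frac{1}{90}\right) + 9} = -5 + \frac{1}{0 + 9} = -5 + \frac{1}{9} = - \frac{44}{9} \approx -4.8889$)
$- 32 I U = \left(-32\right) \left(-14\right) \left(- \frac{44}{9}\right) = 448 \left(- \frac{44}{9}\right) = - \frac{19712}{9}$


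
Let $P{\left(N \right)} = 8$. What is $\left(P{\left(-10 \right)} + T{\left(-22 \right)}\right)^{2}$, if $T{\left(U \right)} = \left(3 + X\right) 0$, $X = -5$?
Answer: $64$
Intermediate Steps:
$T{\left(U \right)} = 0$ ($T{\left(U \right)} = \left(3 - 5\right) 0 = \left(-2\right) 0 = 0$)
$\left(P{\left(-10 \right)} + T{\left(-22 \right)}\right)^{2} = \left(8 + 0\right)^{2} = 8^{2} = 64$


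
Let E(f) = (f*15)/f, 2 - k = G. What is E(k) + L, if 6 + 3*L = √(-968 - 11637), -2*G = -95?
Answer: 13 + I*√12605/3 ≈ 13.0 + 37.424*I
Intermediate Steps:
G = 95/2 (G = -½*(-95) = 95/2 ≈ 47.500)
k = -91/2 (k = 2 - 1*95/2 = 2 - 95/2 = -91/2 ≈ -45.500)
E(f) = 15 (E(f) = (15*f)/f = 15)
L = -2 + I*√12605/3 (L = -2 + √(-968 - 11637)/3 = -2 + √(-12605)/3 = -2 + (I*√12605)/3 = -2 + I*√12605/3 ≈ -2.0 + 37.424*I)
E(k) + L = 15 + (-2 + I*√12605/3) = 13 + I*√12605/3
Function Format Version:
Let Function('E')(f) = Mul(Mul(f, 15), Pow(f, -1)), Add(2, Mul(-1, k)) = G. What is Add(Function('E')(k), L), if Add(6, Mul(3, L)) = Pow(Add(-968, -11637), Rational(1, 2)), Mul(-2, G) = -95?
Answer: Add(13, Mul(Rational(1, 3), I, Pow(12605, Rational(1, 2)))) ≈ Add(13.000, Mul(37.424, I))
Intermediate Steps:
G = Rational(95, 2) (G = Mul(Rational(-1, 2), -95) = Rational(95, 2) ≈ 47.500)
k = Rational(-91, 2) (k = Add(2, Mul(-1, Rational(95, 2))) = Add(2, Rational(-95, 2)) = Rational(-91, 2) ≈ -45.500)
Function('E')(f) = 15 (Function('E')(f) = Mul(Mul(15, f), Pow(f, -1)) = 15)
L = Add(-2, Mul(Rational(1, 3), I, Pow(12605, Rational(1, 2)))) (L = Add(-2, Mul(Rational(1, 3), Pow(Add(-968, -11637), Rational(1, 2)))) = Add(-2, Mul(Rational(1, 3), Pow(-12605, Rational(1, 2)))) = Add(-2, Mul(Rational(1, 3), Mul(I, Pow(12605, Rational(1, 2))))) = Add(-2, Mul(Rational(1, 3), I, Pow(12605, Rational(1, 2)))) ≈ Add(-2.0000, Mul(37.424, I)))
Add(Function('E')(k), L) = Add(15, Add(-2, Mul(Rational(1, 3), I, Pow(12605, Rational(1, 2))))) = Add(13, Mul(Rational(1, 3), I, Pow(12605, Rational(1, 2))))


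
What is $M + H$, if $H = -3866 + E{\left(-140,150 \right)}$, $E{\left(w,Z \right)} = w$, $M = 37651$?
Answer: $33645$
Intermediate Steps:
$H = -4006$ ($H = -3866 - 140 = -4006$)
$M + H = 37651 - 4006 = 33645$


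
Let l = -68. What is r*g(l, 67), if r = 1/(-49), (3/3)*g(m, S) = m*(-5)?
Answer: -340/49 ≈ -6.9388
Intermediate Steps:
g(m, S) = -5*m (g(m, S) = m*(-5) = -5*m)
r = -1/49 ≈ -0.020408
r*g(l, 67) = -(-5)*(-68)/49 = -1/49*340 = -340/49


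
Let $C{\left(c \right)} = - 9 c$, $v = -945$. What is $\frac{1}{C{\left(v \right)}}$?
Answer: $\frac{1}{8505} \approx 0.00011758$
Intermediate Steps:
$\frac{1}{C{\left(v \right)}} = \frac{1}{\left(-9\right) \left(-945\right)} = \frac{1}{8505}$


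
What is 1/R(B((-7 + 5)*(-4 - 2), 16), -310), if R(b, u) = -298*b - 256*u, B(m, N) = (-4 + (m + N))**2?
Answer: -1/92288 ≈ -1.0836e-5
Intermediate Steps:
B(m, N) = (-4 + N + m)**2 (B(m, N) = (-4 + (N + m))**2 = (-4 + N + m)**2)
1/R(B((-7 + 5)*(-4 - 2), 16), -310) = 1/(-298*(-4 + 16 + (-7 + 5)*(-4 - 2))**2 - 256*(-310)) = 1/(-298*(-4 + 16 - 2*(-6))**2 + 79360) = 1/(-298*(-4 + 16 + 12)**2 + 79360) = 1/(-298*24**2 + 79360) = 1/(-298*576 + 79360) = 1/(-171648 + 79360) = 1/(-92288) = -1/92288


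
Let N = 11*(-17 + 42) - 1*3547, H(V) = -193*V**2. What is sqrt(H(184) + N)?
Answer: 2*I*sqrt(1634370) ≈ 2556.9*I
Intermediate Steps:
N = -3272 (N = 11*25 - 3547 = 275 - 3547 = -3272)
sqrt(H(184) + N) = sqrt(-193*184**2 - 3272) = sqrt(-193*33856 - 3272) = sqrt(-6534208 - 3272) = sqrt(-6537480) = 2*I*sqrt(1634370)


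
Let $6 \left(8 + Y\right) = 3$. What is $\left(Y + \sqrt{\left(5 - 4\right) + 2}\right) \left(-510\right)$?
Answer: $3825 - 510 \sqrt{3} \approx 2941.7$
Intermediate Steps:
$Y = - \frac{15}{2}$ ($Y = -8 + \frac{1}{6} \cdot 3 = -8 + \frac{1}{2} = - \frac{15}{2} \approx -7.5$)
$\left(Y + \sqrt{\left(5 - 4\right) + 2}\right) \left(-510\right) = \left(- \frac{15}{2} + \sqrt{\left(5 - 4\right) + 2}\right) \left(-510\right) = \left(- \frac{15}{2} + \sqrt{1 + 2}\right) \left(-510\right) = \left(- \frac{15}{2} + \sqrt{3}\right) \left(-510\right) = 3825 - 510 \sqrt{3}$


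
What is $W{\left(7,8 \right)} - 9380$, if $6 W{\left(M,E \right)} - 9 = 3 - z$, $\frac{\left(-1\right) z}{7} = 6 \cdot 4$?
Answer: $-9350$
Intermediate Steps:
$z = -168$ ($z = - 7 \cdot 6 \cdot 4 = \left(-7\right) 24 = -168$)
$W{\left(M,E \right)} = 30$ ($W{\left(M,E \right)} = \frac{3}{2} + \frac{3 - -168}{6} = \frac{3}{2} + \frac{3 + 168}{6} = \frac{3}{2} + \frac{1}{6} \cdot 171 = \frac{3}{2} + \frac{57}{2} = 30$)
$W{\left(7,8 \right)} - 9380 = 30 - 9380 = -9350$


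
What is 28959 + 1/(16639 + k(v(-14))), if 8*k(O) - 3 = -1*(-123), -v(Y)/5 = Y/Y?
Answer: 1929219625/66619 ≈ 28959.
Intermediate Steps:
v(Y) = -5 (v(Y) = -5*Y/Y = -5*1 = -5)
k(O) = 63/4 (k(O) = 3/8 + (-1*(-123))/8 = 3/8 + (1/8)*123 = 3/8 + 123/8 = 63/4)
28959 + 1/(16639 + k(v(-14))) = 28959 + 1/(16639 + 63/4) = 28959 + 1/(66619/4) = 28959 + 4/66619 = 1929219625/66619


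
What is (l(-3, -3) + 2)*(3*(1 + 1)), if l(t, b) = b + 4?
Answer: 18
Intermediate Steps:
l(t, b) = 4 + b
(l(-3, -3) + 2)*(3*(1 + 1)) = ((4 - 3) + 2)*(3*(1 + 1)) = (1 + 2)*(3*2) = 3*6 = 18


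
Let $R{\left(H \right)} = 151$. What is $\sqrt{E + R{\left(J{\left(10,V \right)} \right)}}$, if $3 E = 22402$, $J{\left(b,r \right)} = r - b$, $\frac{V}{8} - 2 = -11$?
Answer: $\frac{\sqrt{68565}}{3} \approx 87.283$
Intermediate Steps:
$V = -72$ ($V = 16 + 8 \left(-11\right) = 16 - 88 = -72$)
$E = \frac{22402}{3}$ ($E = \frac{1}{3} \cdot 22402 = \frac{22402}{3} \approx 7467.3$)
$\sqrt{E + R{\left(J{\left(10,V \right)} \right)}} = \sqrt{\frac{22402}{3} + 151} = \sqrt{\frac{22855}{3}} = \frac{\sqrt{68565}}{3}$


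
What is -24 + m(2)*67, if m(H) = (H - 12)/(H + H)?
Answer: -383/2 ≈ -191.50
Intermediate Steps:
m(H) = (-12 + H)/(2*H) (m(H) = (-12 + H)/((2*H)) = (-12 + H)*(1/(2*H)) = (-12 + H)/(2*H))
-24 + m(2)*67 = -24 + ((½)*(-12 + 2)/2)*67 = -24 + ((½)*(½)*(-10))*67 = -24 - 5/2*67 = -24 - 335/2 = -383/2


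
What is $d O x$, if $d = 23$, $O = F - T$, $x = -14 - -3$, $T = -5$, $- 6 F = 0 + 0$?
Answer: $-1265$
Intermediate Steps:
$F = 0$ ($F = - \frac{0 + 0}{6} = \left(- \frac{1}{6}\right) 0 = 0$)
$x = -11$ ($x = -14 + 3 = -11$)
$O = 5$ ($O = 0 - -5 = 0 + 5 = 5$)
$d O x = 23 \cdot 5 \left(-11\right) = 115 \left(-11\right) = -1265$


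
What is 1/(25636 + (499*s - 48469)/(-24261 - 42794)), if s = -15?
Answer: 67055/1719077934 ≈ 3.9006e-5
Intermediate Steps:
1/(25636 + (499*s - 48469)/(-24261 - 42794)) = 1/(25636 + (499*(-15) - 48469)/(-24261 - 42794)) = 1/(25636 + (-7485 - 48469)/(-67055)) = 1/(25636 - 55954*(-1/67055)) = 1/(25636 + 55954/67055) = 1/(1719077934/67055) = 67055/1719077934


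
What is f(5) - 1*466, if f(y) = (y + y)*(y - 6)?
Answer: -476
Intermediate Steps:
f(y) = 2*y*(-6 + y) (f(y) = (2*y)*(-6 + y) = 2*y*(-6 + y))
f(5) - 1*466 = 2*5*(-6 + 5) - 1*466 = 2*5*(-1) - 466 = -10 - 466 = -476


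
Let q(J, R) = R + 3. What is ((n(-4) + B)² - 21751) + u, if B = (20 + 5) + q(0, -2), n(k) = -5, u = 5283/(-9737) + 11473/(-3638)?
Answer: -7056069645/331058 ≈ -21314.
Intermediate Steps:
u = -1223665/331058 (u = 5283*(-1/9737) + 11473*(-1/3638) = -5283/9737 - 11473/3638 = -1223665/331058 ≈ -3.6962)
q(J, R) = 3 + R
B = 26 (B = (20 + 5) + (3 - 2) = 25 + 1 = 26)
((n(-4) + B)² - 21751) + u = ((-5 + 26)² - 21751) - 1223665/331058 = (21² - 21751) - 1223665/331058 = (441 - 21751) - 1223665/331058 = -21310 - 1223665/331058 = -7056069645/331058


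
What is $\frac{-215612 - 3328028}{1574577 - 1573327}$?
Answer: $- \frac{354364}{125} \approx -2834.9$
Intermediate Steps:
$\frac{-215612 - 3328028}{1574577 - 1573327} = - \frac{3543640}{1250} = \left(-3543640\right) \frac{1}{1250} = - \frac{354364}{125}$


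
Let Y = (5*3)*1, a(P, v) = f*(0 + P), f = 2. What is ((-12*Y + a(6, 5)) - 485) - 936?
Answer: -1589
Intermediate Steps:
a(P, v) = 2*P (a(P, v) = 2*(0 + P) = 2*P)
Y = 15 (Y = 15*1 = 15)
((-12*Y + a(6, 5)) - 485) - 936 = ((-12*15 + 2*6) - 485) - 936 = ((-180 + 12) - 485) - 936 = (-168 - 485) - 936 = -653 - 936 = -1589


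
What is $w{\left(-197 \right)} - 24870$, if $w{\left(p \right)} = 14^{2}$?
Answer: $-24674$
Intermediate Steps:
$w{\left(p \right)} = 196$
$w{\left(-197 \right)} - 24870 = 196 - 24870 = -24674$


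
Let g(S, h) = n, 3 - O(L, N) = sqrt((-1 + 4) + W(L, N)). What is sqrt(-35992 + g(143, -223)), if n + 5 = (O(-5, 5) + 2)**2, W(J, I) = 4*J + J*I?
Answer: sqrt(-35997 + (5 - I*sqrt(42))**2) ≈ 0.171 - 189.77*I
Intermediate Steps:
W(J, I) = 4*J + I*J
O(L, N) = 3 - sqrt(3 + L*(4 + N)) (O(L, N) = 3 - sqrt((-1 + 4) + L*(4 + N)) = 3 - sqrt(3 + L*(4 + N)))
n = -5 + (5 - I*sqrt(42))**2 (n = -5 + ((3 - sqrt(3 - 5*(4 + 5))) + 2)**2 = -5 + ((3 - sqrt(3 - 5*9)) + 2)**2 = -5 + ((3 - sqrt(3 - 45)) + 2)**2 = -5 + ((3 - sqrt(-42)) + 2)**2 = -5 + ((3 - I*sqrt(42)) + 2)**2 = -5 + (5 - I*sqrt(42))**2 ≈ -22.0 - 64.807*I)
g(S, h) = -5 + (5 - I*sqrt(42))**2
sqrt(-35992 + g(143, -223)) = sqrt(-35992 + (-5 + (5 - I*sqrt(42))**2)) = sqrt(-35997 + (5 - I*sqrt(42))**2)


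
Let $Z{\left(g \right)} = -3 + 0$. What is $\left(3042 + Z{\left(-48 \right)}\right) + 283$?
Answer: $3322$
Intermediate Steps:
$Z{\left(g \right)} = -3$
$\left(3042 + Z{\left(-48 \right)}\right) + 283 = \left(3042 - 3\right) + 283 = 3039 + 283 = 3322$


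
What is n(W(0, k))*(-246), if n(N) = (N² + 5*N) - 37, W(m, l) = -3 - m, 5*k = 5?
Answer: 10578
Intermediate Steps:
k = 1 (k = (⅕)*5 = 1)
n(N) = -37 + N² + 5*N
n(W(0, k))*(-246) = (-37 + (-3 - 1*0)² + 5*(-3 - 1*0))*(-246) = (-37 + (-3 + 0)² + 5*(-3 + 0))*(-246) = (-37 + (-3)² + 5*(-3))*(-246) = (-37 + 9 - 15)*(-246) = -43*(-246) = 10578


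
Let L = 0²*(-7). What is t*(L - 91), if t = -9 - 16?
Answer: 2275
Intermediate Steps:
t = -25
L = 0 (L = 0*(-7) = 0)
t*(L - 91) = -25*(0 - 91) = -25*(-91) = 2275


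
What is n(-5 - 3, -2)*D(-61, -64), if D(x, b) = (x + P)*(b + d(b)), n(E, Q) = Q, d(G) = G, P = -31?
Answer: -23552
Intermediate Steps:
D(x, b) = 2*b*(-31 + x) (D(x, b) = (x - 31)*(b + b) = (-31 + x)*(2*b) = 2*b*(-31 + x))
n(-5 - 3, -2)*D(-61, -64) = -4*(-64)*(-31 - 61) = -4*(-64)*(-92) = -2*11776 = -23552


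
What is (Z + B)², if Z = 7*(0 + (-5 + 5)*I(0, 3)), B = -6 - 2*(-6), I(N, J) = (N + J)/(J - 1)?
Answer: 36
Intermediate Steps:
I(N, J) = (J + N)/(-1 + J)
B = 6 (B = -6 + 12 = 6)
Z = 0 (Z = 7*(0 + (-5 + 5)*((3 + 0)/(-1 + 3))) = 7*(0 + 0*(3/2)) = 7*(0 + 0) = 7*0 = 0)
(Z + B)² = (0 + 6)² = 6² = 36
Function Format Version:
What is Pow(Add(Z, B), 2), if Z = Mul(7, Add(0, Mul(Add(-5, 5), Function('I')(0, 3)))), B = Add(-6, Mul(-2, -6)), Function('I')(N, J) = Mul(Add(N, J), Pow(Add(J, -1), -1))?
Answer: 36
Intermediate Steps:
Function('I')(N, J) = Mul(Pow(Add(-1, J), -1), Add(J, N)) (Function('I')(N, J) = Mul(Add(J, N), Pow(Add(-1, J), -1)) = Mul(Pow(Add(-1, J), -1), Add(J, N)))
B = 6 (B = Add(-6, 12) = 6)
Z = 0 (Z = Mul(7, Add(0, Mul(Add(-5, 5), Mul(Pow(Add(-1, 3), -1), Add(3, 0))))) = Mul(7, Add(0, Mul(0, Mul(Pow(2, -1), 3)))) = Mul(7, Add(0, Mul(0, Mul(Rational(1, 2), 3)))) = Mul(7, Add(0, Mul(0, Rational(3, 2)))) = Mul(7, Add(0, 0)) = Mul(7, 0) = 0)
Pow(Add(Z, B), 2) = Pow(Add(0, 6), 2) = Pow(6, 2) = 36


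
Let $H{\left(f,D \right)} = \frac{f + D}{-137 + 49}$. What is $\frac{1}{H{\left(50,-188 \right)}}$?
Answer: $\frac{44}{69} \approx 0.63768$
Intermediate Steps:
$H{\left(f,D \right)} = - \frac{D}{88} - \frac{f}{88}$ ($H{\left(f,D \right)} = \frac{D + f}{-88} = \left(D + f\right) \left(- \frac{1}{88}\right) = - \frac{D}{88} - \frac{f}{88}$)
$\frac{1}{H{\left(50,-188 \right)}} = \frac{1}{\left(- \frac{1}{88}\right) \left(-188\right) - \frac{25}{44}} = \frac{1}{\frac{47}{22} - \frac{25}{44}} = \frac{1}{\frac{69}{44}} = \frac{44}{69}$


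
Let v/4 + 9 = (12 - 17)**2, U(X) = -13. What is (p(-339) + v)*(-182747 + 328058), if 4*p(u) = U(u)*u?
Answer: 677585193/4 ≈ 1.6940e+8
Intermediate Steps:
v = 64 (v = -36 + 4*(12 - 17)**2 = -36 + 4*(-5)**2 = -36 + 4*25 = -36 + 100 = 64)
p(u) = -13*u/4 (p(u) = (-13*u)/4 = -13*u/4)
(p(-339) + v)*(-182747 + 328058) = (-13/4*(-339) + 64)*(-182747 + 328058) = (4407/4 + 64)*145311 = (4663/4)*145311 = 677585193/4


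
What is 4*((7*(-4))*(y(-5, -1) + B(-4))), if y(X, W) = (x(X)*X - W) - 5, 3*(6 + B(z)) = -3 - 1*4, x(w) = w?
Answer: -4256/3 ≈ -1418.7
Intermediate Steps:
B(z) = -25/3 (B(z) = -6 + (-3 - 1*4)/3 = -6 + (-3 - 4)/3 = -6 + (1/3)*(-7) = -6 - 7/3 = -25/3)
y(X, W) = -5 + X**2 - W (y(X, W) = (X*X - W) - 5 = (X**2 - W) - 5 = -5 + X**2 - W)
4*((7*(-4))*(y(-5, -1) + B(-4))) = 4*((7*(-4))*((-5 + (-5)**2 - 1*(-1)) - 25/3)) = 4*(-28*((-5 + 25 + 1) - 25/3)) = 4*(-28*(21 - 25/3)) = 4*(-28*38/3) = 4*(-1064/3) = -4256/3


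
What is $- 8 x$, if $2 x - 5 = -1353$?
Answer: $5392$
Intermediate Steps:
$x = -674$ ($x = \frac{5}{2} + \frac{1}{2} \left(-1353\right) = \frac{5}{2} - \frac{1353}{2} = -674$)
$- 8 x = \left(-8\right) \left(-674\right) = 5392$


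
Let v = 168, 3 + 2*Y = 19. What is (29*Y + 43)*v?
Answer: 46200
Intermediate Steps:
Y = 8 (Y = -3/2 + (½)*19 = -3/2 + 19/2 = 8)
(29*Y + 43)*v = (29*8 + 43)*168 = (232 + 43)*168 = 275*168 = 46200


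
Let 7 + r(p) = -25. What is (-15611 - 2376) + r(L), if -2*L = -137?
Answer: -18019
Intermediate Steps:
L = 137/2 (L = -1/2*(-137) = 137/2 ≈ 68.500)
r(p) = -32 (r(p) = -7 - 25 = -32)
(-15611 - 2376) + r(L) = (-15611 - 2376) - 32 = -17987 - 32 = -18019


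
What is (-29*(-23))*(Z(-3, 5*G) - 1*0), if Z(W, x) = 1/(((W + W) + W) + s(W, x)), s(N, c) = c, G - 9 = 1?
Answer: 667/41 ≈ 16.268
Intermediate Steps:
G = 10 (G = 9 + 1 = 10)
Z(W, x) = 1/(x + 3*W) (Z(W, x) = 1/(((W + W) + W) + x) = 1/((2*W + W) + x) = 1/(3*W + x) = 1/(x + 3*W))
(-29*(-23))*(Z(-3, 5*G) - 1*0) = (-29*(-23))*(1/(5*10 + 3*(-3)) - 1*0) = 667*(1/(50 - 9) + 0) = 667*(1/41 + 0) = 667*(1/41) = 667/41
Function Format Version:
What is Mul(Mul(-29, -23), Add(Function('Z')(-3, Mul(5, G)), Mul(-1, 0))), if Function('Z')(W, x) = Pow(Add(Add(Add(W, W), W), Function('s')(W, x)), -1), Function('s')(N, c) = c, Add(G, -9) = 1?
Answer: Rational(667, 41) ≈ 16.268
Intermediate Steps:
G = 10 (G = Add(9, 1) = 10)
Function('Z')(W, x) = Pow(Add(x, Mul(3, W)), -1) (Function('Z')(W, x) = Pow(Add(Add(Add(W, W), W), x), -1) = Pow(Add(Add(Mul(2, W), W), x), -1) = Pow(Add(Mul(3, W), x), -1) = Pow(Add(x, Mul(3, W)), -1))
Mul(Mul(-29, -23), Add(Function('Z')(-3, Mul(5, G)), Mul(-1, 0))) = Mul(Mul(-29, -23), Add(Pow(Add(Mul(5, 10), Mul(3, -3)), -1), Mul(-1, 0))) = Mul(667, Add(Pow(Add(50, -9), -1), 0)) = Mul(667, Add(Pow(41, -1), 0)) = Mul(667, Add(Rational(1, 41), 0)) = Mul(667, Rational(1, 41)) = Rational(667, 41)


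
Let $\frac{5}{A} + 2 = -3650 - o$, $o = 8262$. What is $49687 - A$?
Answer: $\frac{591970923}{11914} \approx 49687.0$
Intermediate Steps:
$A = - \frac{5}{11914}$ ($A = \frac{5}{-2 - 11912} = \frac{5}{-11914} = 5 \left(- \frac{1}{11914}\right) = - \frac{5}{11914} \approx -0.00041967$)
$49687 - A = 49687 - - \frac{5}{11914} = 49687 + \frac{5}{11914} = \frac{591970923}{11914}$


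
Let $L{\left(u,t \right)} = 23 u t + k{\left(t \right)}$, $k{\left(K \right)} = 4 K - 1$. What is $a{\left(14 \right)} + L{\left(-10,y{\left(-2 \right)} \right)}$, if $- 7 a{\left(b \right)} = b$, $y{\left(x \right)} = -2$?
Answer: $449$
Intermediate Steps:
$a{\left(b \right)} = - \frac{b}{7}$
$k{\left(K \right)} = -1 + 4 K$
$L{\left(u,t \right)} = -1 + 4 t + 23 t u$ ($L{\left(u,t \right)} = 23 u t + \left(-1 + 4 t\right) = 23 t u + \left(-1 + 4 t\right) = -1 + 4 t + 23 t u$)
$a{\left(14 \right)} + L{\left(-10,y{\left(-2 \right)} \right)} = \left(- \frac{1}{7}\right) 14 + \left(-1 + 4 \left(-2\right) + 23 \left(-2\right) \left(-10\right)\right) = -2 - -451 = -2 + 451 = 449$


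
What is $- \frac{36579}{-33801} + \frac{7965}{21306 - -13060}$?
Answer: $\frac{508766293}{387201722} \approx 1.314$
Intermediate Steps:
$- \frac{36579}{-33801} + \frac{7965}{21306 - -13060} = \left(-36579\right) \left(- \frac{1}{33801}\right) + \frac{7965}{21306 + 13060} = \frac{12193}{11267} + \frac{7965}{34366} = \frac{508766293}{387201722}$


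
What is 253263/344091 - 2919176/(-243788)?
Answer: 88850389105/6990438059 ≈ 12.710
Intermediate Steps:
253263/344091 - 2919176/(-243788) = 253263*(1/344091) - 2919176*(-1/243788) = 84421/114697 + 729794/60947 = 88850389105/6990438059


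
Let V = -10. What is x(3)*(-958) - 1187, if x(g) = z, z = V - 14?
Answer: 21805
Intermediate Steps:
z = -24 (z = -10 - 14 = -24)
x(g) = -24
x(3)*(-958) - 1187 = -24*(-958) - 1187 = 22992 - 1187 = 21805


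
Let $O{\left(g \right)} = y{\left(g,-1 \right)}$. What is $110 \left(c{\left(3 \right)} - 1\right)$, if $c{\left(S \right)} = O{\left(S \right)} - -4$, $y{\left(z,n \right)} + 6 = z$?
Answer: $0$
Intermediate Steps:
$y{\left(z,n \right)} = -6 + z$
$O{\left(g \right)} = -6 + g$
$c{\left(S \right)} = -2 + S$ ($c{\left(S \right)} = \left(-6 + S\right) - -4 = \left(-6 + S\right) + 4 = -2 + S$)
$110 \left(c{\left(3 \right)} - 1\right) = 110 \left(\left(-2 + 3\right) - 1\right) = 110 \left(1 - 1\right) = 110 \cdot 0 = 0$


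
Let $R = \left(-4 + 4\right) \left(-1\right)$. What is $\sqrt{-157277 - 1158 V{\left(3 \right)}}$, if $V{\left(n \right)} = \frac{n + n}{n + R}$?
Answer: $7 i \sqrt{3257} \approx 399.49 i$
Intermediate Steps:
$R = 0$ ($R = 0 \left(-1\right) = 0$)
$V{\left(n \right)} = 2$ ($V{\left(n \right)} = \frac{n + n}{n + 0} = \frac{2 n}{n} = 2$)
$\sqrt{-157277 - 1158 V{\left(3 \right)}} = \sqrt{-157277 - 2316} = \sqrt{-159593} = 7 i \sqrt{3257}$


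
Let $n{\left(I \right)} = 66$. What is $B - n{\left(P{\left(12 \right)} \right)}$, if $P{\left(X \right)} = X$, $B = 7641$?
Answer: $7575$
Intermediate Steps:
$B - n{\left(P{\left(12 \right)} \right)} = 7641 - 66 = 7575$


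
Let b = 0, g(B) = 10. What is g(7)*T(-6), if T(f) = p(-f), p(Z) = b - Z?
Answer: -60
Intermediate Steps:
p(Z) = -Z (p(Z) = 0 - Z = -Z)
T(f) = f (T(f) = -(-1)*f = f)
g(7)*T(-6) = 10*(-6) = -60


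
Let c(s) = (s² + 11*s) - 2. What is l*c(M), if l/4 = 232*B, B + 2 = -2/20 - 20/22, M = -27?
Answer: -13208224/11 ≈ -1.2007e+6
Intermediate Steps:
B = -331/110 (B = -2 + (-2/20 - 20/22) = -2 + (-2*1/20 - 20*1/22) = -2 + (-⅒ - 10/11) = -2 - 111/110 = -331/110 ≈ -3.0091)
c(s) = -2 + s² + 11*s
l = -153584/55 (l = 4*(232*(-331/110)) = 4*(-38396/55) = -153584/55 ≈ -2792.4)
l*c(M) = -153584*(-2 + (-27)² + 11*(-27))/55 = -153584*(-2 + 729 - 297)/55 = -153584/55*430 = -13208224/11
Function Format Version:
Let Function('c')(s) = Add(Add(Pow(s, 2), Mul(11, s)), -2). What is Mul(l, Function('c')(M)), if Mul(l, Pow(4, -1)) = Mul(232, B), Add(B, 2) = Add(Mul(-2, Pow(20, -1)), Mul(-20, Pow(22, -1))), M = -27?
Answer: Rational(-13208224, 11) ≈ -1.2007e+6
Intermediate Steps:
B = Rational(-331, 110) (B = Add(-2, Add(Mul(-2, Pow(20, -1)), Mul(-20, Pow(22, -1)))) = Add(-2, Add(Mul(-2, Rational(1, 20)), Mul(-20, Rational(1, 22)))) = Add(-2, Add(Rational(-1, 10), Rational(-10, 11))) = Add(-2, Rational(-111, 110)) = Rational(-331, 110) ≈ -3.0091)
Function('c')(s) = Add(-2, Pow(s, 2), Mul(11, s))
l = Rational(-153584, 55) (l = Mul(4, Mul(232, Rational(-331, 110))) = Mul(4, Rational(-38396, 55)) = Rational(-153584, 55) ≈ -2792.4)
Mul(l, Function('c')(M)) = Mul(Rational(-153584, 55), Add(-2, Pow(-27, 2), Mul(11, -27))) = Mul(Rational(-153584, 55), Add(-2, 729, -297)) = Mul(Rational(-153584, 55), 430) = Rational(-13208224, 11)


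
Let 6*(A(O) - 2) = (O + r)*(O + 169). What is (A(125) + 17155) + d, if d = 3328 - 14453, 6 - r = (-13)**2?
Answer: 4170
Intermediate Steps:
r = -163 (r = 6 - 1*(-13)**2 = 6 - 1*169 = 6 - 169 = -163)
d = -11125
A(O) = 2 + (-163 + O)*(169 + O)/6 (A(O) = 2 + ((O - 163)*(O + 169))/6 = 2 + ((-163 + O)*(169 + O))/6 = 2 + (-163 + O)*(169 + O)/6)
(A(125) + 17155) + d = ((-27535/6 + 125 + (1/6)*125**2) + 17155) - 11125 = ((-27535/6 + 125 + (1/6)*15625) + 17155) - 11125 = ((-27535/6 + 125 + 15625/6) + 17155) - 11125 = (-1860 + 17155) - 11125 = 15295 - 11125 = 4170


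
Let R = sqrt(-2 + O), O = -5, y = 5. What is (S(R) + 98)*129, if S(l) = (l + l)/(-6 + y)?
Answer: 12642 - 258*I*sqrt(7) ≈ 12642.0 - 682.6*I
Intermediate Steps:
R = I*sqrt(7) (R = sqrt(-2 - 5) = sqrt(-7) = I*sqrt(7) ≈ 2.6458*I)
S(l) = -2*l (S(l) = (l + l)/(-6 + 5) = (2*l)/(-1) = (2*l)*(-1) = -2*l)
(S(R) + 98)*129 = (-2*I*sqrt(7) + 98)*129 = (98 - 2*I*sqrt(7))*129 = 12642 - 258*I*sqrt(7)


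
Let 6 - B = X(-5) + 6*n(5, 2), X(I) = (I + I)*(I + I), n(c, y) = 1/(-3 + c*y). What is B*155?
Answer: -102920/7 ≈ -14703.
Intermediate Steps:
X(I) = 4*I² (X(I) = (2*I)*(2*I) = 4*I²)
B = -664/7 (B = 6 - (4*(-5)² + 6/(-3 + 5*2)) = 6 - (4*25 + 6/(-3 + 10)) = 6 - (100 + 6/7) = 6 - 1*706/7 = 6 - 706/7 = -664/7 ≈ -94.857)
B*155 = -664/7*155 = -102920/7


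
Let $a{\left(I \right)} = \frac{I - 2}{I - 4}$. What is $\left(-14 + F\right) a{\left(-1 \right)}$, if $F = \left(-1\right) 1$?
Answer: $-9$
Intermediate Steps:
$F = -1$
$a{\left(I \right)} = \frac{-2 + I}{-4 + I}$
$\left(-14 + F\right) a{\left(-1 \right)} = \left(-14 - 1\right) \frac{-2 - 1}{-4 - 1} = - 15 \frac{1}{-5} \left(-3\right) = - 15 \left(\left(- \frac{1}{5}\right) \left(-3\right)\right) = \left(-15\right) \frac{3}{5} = -9$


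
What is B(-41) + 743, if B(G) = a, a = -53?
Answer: 690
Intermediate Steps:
B(G) = -53
B(-41) + 743 = -53 + 743 = 690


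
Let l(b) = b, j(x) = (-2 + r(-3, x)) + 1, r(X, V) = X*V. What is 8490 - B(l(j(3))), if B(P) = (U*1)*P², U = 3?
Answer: 8190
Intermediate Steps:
r(X, V) = V*X
j(x) = -1 - 3*x (j(x) = (-2 + x*(-3)) + 1 = (-2 - 3*x) + 1 = -1 - 3*x)
B(P) = 3*P² (B(P) = (3*1)*P² = 3*P²)
8490 - B(l(j(3))) = 8490 - 3*(-1 - 3*3)² = 8490 - 3*(-1 - 9)² = 8490 - 3*(-10)² = 8490 - 3*100 = 8490 - 1*300 = 8490 - 300 = 8190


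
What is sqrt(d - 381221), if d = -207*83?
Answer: I*sqrt(398402) ≈ 631.19*I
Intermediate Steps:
d = -17181
sqrt(d - 381221) = sqrt(-17181 - 381221) = sqrt(-398402) = I*sqrt(398402)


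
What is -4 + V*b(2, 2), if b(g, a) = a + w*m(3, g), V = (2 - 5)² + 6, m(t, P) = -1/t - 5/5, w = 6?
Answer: -94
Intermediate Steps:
m(t, P) = -1 - 1/t (m(t, P) = -1/t - 5*⅕ = -1/t - 1 = -1 - 1/t)
V = 15 (V = (-3)² + 6 = 9 + 6 = 15)
b(g, a) = -8 + a (b(g, a) = a + 6*((-1 - 1*3)/3) = a + 6*((-1 - 3)/3) = a + 6*((⅓)*(-4)) = a + 6*(-4/3) = a - 8 = -8 + a)
-4 + V*b(2, 2) = -4 + 15*(-8 + 2) = -4 + 15*(-6) = -4 - 90 = -94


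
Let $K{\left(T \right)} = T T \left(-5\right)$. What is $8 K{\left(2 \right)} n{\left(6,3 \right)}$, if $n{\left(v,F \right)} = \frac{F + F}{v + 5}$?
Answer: $- \frac{960}{11} \approx -87.273$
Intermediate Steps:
$K{\left(T \right)} = - 5 T^{2}$ ($K{\left(T \right)} = T^{2} \left(-5\right) = - 5 T^{2}$)
$n{\left(v,F \right)} = \frac{2 F}{5 + v}$
$8 K{\left(2 \right)} n{\left(6,3 \right)} = 8 \left(- 5 \cdot 2^{2}\right) 2 \cdot 3 \frac{1}{5 + 6} = 8 \left(\left(-5\right) 4\right) 2 \cdot 3 \cdot \frac{1}{11} = 8 \left(-20\right) 2 \cdot 3 \cdot \frac{1}{11} = \left(-160\right) \frac{6}{11} = - \frac{960}{11}$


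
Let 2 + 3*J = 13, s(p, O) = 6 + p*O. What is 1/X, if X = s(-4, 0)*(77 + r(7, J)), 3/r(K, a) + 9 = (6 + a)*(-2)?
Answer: 85/39216 ≈ 0.0021675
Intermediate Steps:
s(p, O) = 6 + O*p
J = 11/3 (J = -⅔ + (⅓)*13 = -⅔ + 13/3 = 11/3 ≈ 3.6667)
r(K, a) = 3/(-21 - 2*a) (r(K, a) = 3/(-9 + (6 + a)*(-2)) = 3/(-9 + (-12 - 2*a)) = 3/(-21 - 2*a))
X = 39216/85 (X = (6 + 0*(-4))*(77 - 3/(21 + 2*(11/3))) = (6 + 0)*(77 - 3/(21 + 22/3)) = 6*(77 - 3/85/3) = 6*(77 - 3*3/85) = 6*(77 - 9/85) = 6*(6536/85) = 39216/85 ≈ 461.36)
1/X = 1/(39216/85) = 85/39216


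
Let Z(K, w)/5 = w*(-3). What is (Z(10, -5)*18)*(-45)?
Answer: -60750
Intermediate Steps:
Z(K, w) = -15*w (Z(K, w) = 5*(w*(-3)) = 5*(-3*w) = -15*w)
(Z(10, -5)*18)*(-45) = (-15*(-5)*18)*(-45) = (75*18)*(-45) = 1350*(-45) = -60750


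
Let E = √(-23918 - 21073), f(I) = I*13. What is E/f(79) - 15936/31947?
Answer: -5312/10649 + 3*I*√4999/1027 ≈ -0.49883 + 0.20653*I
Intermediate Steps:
f(I) = 13*I
E = 3*I*√4999 (E = √(-44991) = 3*I*√4999 ≈ 212.11*I)
E/f(79) - 15936/31947 = (3*I*√4999)/((13*79)) - 15936/31947 = (3*I*√4999)/1027 - 15936*1/31947 = (3*I*√4999)*(1/1027) - 5312/10649 = 3*I*√4999/1027 - 5312/10649 = -5312/10649 + 3*I*√4999/1027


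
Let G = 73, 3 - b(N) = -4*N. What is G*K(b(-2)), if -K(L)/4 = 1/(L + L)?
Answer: 146/5 ≈ 29.200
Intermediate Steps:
b(N) = 3 + 4*N (b(N) = 3 - (-4)*N = 3 + 4*N)
K(L) = -2/L (K(L) = -4/(L + L) = -4*1/(2*L) = -2/L)
G*K(b(-2)) = 73*(-2/(3 + 4*(-2))) = 73*(-2/(3 - 8)) = 73*(-2/(-5)) = 73*(-2*(-⅕)) = 73*(⅖) = 146/5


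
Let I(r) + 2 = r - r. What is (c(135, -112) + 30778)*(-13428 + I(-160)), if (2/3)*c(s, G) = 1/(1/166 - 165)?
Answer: -11321199817990/27389 ≈ -4.1335e+8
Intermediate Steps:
I(r) = -2 (I(r) = -2 + (r - r) = -2 + 0 = -2)
c(s, G) = -249/27389 (c(s, G) = 3/(2*(1/166 - 165)) = 3/(2*(-27389/166)) = (3/2)*(-166/27389) = -249/27389)
(c(135, -112) + 30778)*(-13428 + I(-160)) = (-249/27389 + 30778)*(-13428 - 2) = (842978393/27389)*(-13430) = -11321199817990/27389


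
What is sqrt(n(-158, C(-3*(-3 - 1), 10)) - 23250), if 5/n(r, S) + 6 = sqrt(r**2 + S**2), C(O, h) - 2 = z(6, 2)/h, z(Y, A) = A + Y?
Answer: 5*sqrt(55802 - 3720*sqrt(156074))/(2*sqrt(-15 + sqrt(156074))) ≈ 152.48*I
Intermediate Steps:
C(O, h) = 2 + 8/h (C(O, h) = 2 + (2 + 6)/h = 2 + 8/h)
n(r, S) = 5/(-6 + sqrt(S**2 + r**2)) (n(r, S) = 5/(-6 + sqrt(r**2 + S**2)) = 5/(-6 + sqrt(S**2 + r**2)))
sqrt(n(-158, C(-3*(-3 - 1), 10)) - 23250) = sqrt(5/(-6 + sqrt((2 + 8/10)**2 + (-158)**2)) - 23250) = sqrt(5/(-6 + sqrt((2 + 8*(1/10))**2 + 24964)) - 23250) = sqrt(5/(-6 + sqrt((2 + 4/5)**2 + 24964)) - 23250) = sqrt(5/(-6 + sqrt((14/5)**2 + 24964)) - 23250) = sqrt(5/(-6 + sqrt(196/25 + 24964)) - 23250) = sqrt(5/(-6 + sqrt(624296/25)) - 23250) = sqrt(5/(-6 + 2*sqrt(156074)/5) - 23250) = sqrt(-23250 + 5/(-6 + 2*sqrt(156074)/5))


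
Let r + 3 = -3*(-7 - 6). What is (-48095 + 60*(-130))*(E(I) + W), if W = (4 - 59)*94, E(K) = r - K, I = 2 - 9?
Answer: 286573665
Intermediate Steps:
I = -7
r = 36 (r = -3 - 3*(-7 - 6) = -3 - 3*(-13) = -3 + 39 = 36)
E(K) = 36 - K
W = -5170 (W = -55*94 = -5170)
(-48095 + 60*(-130))*(E(I) + W) = (-48095 + 60*(-130))*((36 - 1*(-7)) - 5170) = (-48095 - 7800)*((36 + 7) - 5170) = -55895*(43 - 5170) = -55895*(-5127) = 286573665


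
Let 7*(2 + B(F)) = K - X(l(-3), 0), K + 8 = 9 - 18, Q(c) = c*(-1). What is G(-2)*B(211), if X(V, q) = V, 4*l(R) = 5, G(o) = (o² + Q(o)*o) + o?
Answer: 129/14 ≈ 9.2143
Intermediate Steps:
Q(c) = -c
G(o) = o (G(o) = (o² + (-o)*o) + o = (o² - o²) + o = 0 + o = o)
l(R) = 5/4 (l(R) = (¼)*5 = 5/4)
K = -17 (K = -8 + (9 - 18) = -8 - 9 = -17)
B(F) = -129/28 (B(F) = -2 + (-17 - 1*5/4)/7 = -2 + (-17 - 5/4)/7 = -2 + (⅐)*(-73/4) = -2 - 73/28 = -129/28)
G(-2)*B(211) = -2*(-129/28) = 129/14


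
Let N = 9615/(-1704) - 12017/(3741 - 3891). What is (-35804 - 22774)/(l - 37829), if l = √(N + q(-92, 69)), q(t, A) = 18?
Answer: 94399349101200/60962012127347 + 585780*√1678121778/60962012127347 ≈ 1.5489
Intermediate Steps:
N = 3172453/42600 (N = 9615*(-1/1704) - 12017/(-150) = -3205/568 - 12017*(-1/150) = -3205/568 + 12017/150 = 3172453/42600 ≈ 74.471)
l = √1678121778/4260 (l = √(3172453/42600 + 18) = √(3939253/42600) = √1678121778/4260 ≈ 9.6162)
(-35804 - 22774)/(l - 37829) = (-35804 - 22774)/(√1678121778/4260 - 37829) = -58578/(-37829 + √1678121778/4260)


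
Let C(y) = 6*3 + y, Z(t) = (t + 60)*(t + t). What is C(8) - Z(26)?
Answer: -4446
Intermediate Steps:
Z(t) = 2*t*(60 + t) (Z(t) = (60 + t)*(2*t) = 2*t*(60 + t))
C(y) = 18 + y
C(8) - Z(26) = (18 + 8) - 2*26*(60 + 26) = 26 - 2*26*86 = 26 - 1*4472 = 26 - 4472 = -4446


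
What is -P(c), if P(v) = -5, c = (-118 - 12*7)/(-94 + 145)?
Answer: 5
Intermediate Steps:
c = -202/51 (c = (-118 - 84)/51 = -202*1/51 = -202/51 ≈ -3.9608)
-P(c) = -1*(-5) = 5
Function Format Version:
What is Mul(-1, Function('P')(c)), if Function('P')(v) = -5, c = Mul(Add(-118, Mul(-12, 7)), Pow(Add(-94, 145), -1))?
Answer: 5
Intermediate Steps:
c = Rational(-202, 51) (c = Mul(Add(-118, -84), Pow(51, -1)) = Mul(-202, Rational(1, 51)) = Rational(-202, 51) ≈ -3.9608)
Mul(-1, Function('P')(c)) = Mul(-1, -5) = 5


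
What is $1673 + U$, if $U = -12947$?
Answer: $-11274$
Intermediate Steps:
$1673 + U = 1673 - 12947 = -11274$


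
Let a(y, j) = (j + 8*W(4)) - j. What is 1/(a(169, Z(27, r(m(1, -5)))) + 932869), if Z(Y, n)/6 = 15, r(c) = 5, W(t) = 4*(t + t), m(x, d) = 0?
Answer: 1/933125 ≈ 1.0717e-6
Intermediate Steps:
W(t) = 8*t (W(t) = 4*(2*t) = 8*t)
Z(Y, n) = 90 (Z(Y, n) = 6*15 = 90)
a(y, j) = 256 (a(y, j) = (j + 8*(8*4)) - j = (j + 8*32) - j = (j + 256) - j = (256 + j) - j = 256)
1/(a(169, Z(27, r(m(1, -5)))) + 932869) = 1/(256 + 932869) = 1/933125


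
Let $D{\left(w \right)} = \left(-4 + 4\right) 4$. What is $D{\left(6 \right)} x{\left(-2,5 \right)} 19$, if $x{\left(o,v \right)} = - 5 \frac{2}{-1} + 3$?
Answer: $0$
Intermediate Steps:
$D{\left(w \right)} = 0$ ($D{\left(w \right)} = 0 \cdot 4 = 0$)
$x{\left(o,v \right)} = 13$ ($x{\left(o,v \right)} = - 5 \cdot 2 \left(-1\right) + 3 = \left(-5\right) \left(-2\right) + 3 = 10 + 3 = 13$)
$D{\left(6 \right)} x{\left(-2,5 \right)} 19 = 0 \cdot 13 \cdot 19 = 0 \cdot 19 = 0$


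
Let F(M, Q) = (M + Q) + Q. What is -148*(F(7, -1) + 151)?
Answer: -23088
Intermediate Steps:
F(M, Q) = M + 2*Q
-148*(F(7, -1) + 151) = -148*((7 + 2*(-1)) + 151) = -148*((7 - 2) + 151) = -148*(5 + 151) = -148*156 = -23088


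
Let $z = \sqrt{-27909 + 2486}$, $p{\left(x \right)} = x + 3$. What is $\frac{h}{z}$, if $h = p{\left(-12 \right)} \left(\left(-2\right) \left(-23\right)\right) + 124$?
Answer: $\frac{290 i \sqrt{25423}}{25423} \approx 1.8188 i$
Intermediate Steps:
$p{\left(x \right)} = 3 + x$
$h = -290$ ($h = \left(3 - 12\right) \left(\left(-2\right) \left(-23\right)\right) + 124 = \left(-9\right) 46 + 124 = -414 + 124 = -290$)
$z = i \sqrt{25423}$ ($z = \sqrt{-25423} = i \sqrt{25423} \approx 159.45 i$)
$\frac{h}{z} = - \frac{290}{i \sqrt{25423}} = - 290 \left(- \frac{i \sqrt{25423}}{25423}\right) = \frac{290 i \sqrt{25423}}{25423}$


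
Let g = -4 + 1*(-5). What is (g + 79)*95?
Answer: 6650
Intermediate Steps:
g = -9 (g = -4 - 5 = -9)
(g + 79)*95 = (-9 + 79)*95 = 70*95 = 6650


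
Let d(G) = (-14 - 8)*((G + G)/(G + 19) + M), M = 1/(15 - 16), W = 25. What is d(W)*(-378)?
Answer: 1134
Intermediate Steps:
M = -1 (M = 1/(-1) = -1)
d(G) = 22 - 44*G/(19 + G) (d(G) = (-14 - 8)*((G + G)/(G + 19) - 1) = -22*((2*G)/(19 + G) - 1) = -22*(2*G/(19 + G) - 1) = -22*(-1 + 2*G/(19 + G)) = 22 - 44*G/(19 + G))
d(W)*(-378) = (22*(19 - 1*25)/(19 + 25))*(-378) = (22*(19 - 25)/44)*(-378) = (22*(1/44)*(-6))*(-378) = -3*(-378) = 1134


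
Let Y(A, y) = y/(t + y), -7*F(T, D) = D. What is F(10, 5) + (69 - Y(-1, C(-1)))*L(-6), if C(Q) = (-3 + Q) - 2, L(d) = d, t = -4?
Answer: -14389/35 ≈ -411.11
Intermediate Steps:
F(T, D) = -D/7
C(Q) = -5 + Q
Y(A, y) = y/(-4 + y)
F(10, 5) + (69 - Y(-1, C(-1)))*L(-6) = -⅐*5 + (69 - (-5 - 1)/(-4 + (-5 - 1)))*(-6) = -5/7 + (69 - (-6)/(-4 - 6))*(-6) = -5/7 + (69 - (-6)/(-10))*(-6) = -5/7 + (69 - (-6)*(-1)/10)*(-6) = -5/7 + (69 - 1*⅗)*(-6) = -5/7 + (69 - ⅗)*(-6) = -5/7 + (342/5)*(-6) = -5/7 - 2052/5 = -14389/35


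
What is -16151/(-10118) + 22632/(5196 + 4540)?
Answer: 48279589/12313606 ≈ 3.9208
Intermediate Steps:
-16151/(-10118) + 22632/(5196 + 4540) = -16151*(-1/10118) + 22632/9736 = 16151/10118 + 22632*(1/9736) = 16151/10118 + 2829/1217 = 48279589/12313606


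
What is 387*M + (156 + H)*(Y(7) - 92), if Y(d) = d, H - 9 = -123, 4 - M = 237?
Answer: -93741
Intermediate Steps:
M = -233 (M = 4 - 1*237 = 4 - 237 = -233)
H = -114 (H = 9 - 123 = -114)
387*M + (156 + H)*(Y(7) - 92) = 387*(-233) + (156 - 114)*(7 - 92) = -90171 + 42*(-85) = -90171 - 3570 = -93741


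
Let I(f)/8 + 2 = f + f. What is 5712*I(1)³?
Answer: 0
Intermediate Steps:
I(f) = -16 + 16*f (I(f) = -16 + 8*(f + f) = -16 + 8*(2*f) = -16 + 16*f)
5712*I(1)³ = 5712*(-16 + 16*1)³ = 5712*(-16 + 16)³ = 5712*0³ = 5712*0 = 0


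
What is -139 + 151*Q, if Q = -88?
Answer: -13427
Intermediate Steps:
-139 + 151*Q = -139 + 151*(-88) = -139 - 13288 = -13427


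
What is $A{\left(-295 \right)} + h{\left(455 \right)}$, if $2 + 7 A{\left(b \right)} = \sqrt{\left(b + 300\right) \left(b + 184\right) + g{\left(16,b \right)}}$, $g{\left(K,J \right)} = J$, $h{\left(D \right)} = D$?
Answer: $\frac{3183}{7} + \frac{5 i \sqrt{34}}{7} \approx 454.71 + 4.165 i$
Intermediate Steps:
$A{\left(b \right)} = - \frac{2}{7} + \frac{\sqrt{b + \left(184 + b\right) \left(300 + b\right)}}{7}$ ($A{\left(b \right)} = - \frac{2}{7} + \frac{\sqrt{\left(b + 300\right) \left(b + 184\right) + b}}{7} = - \frac{2}{7} + \frac{\sqrt{\left(300 + b\right) \left(184 + b\right) + b}}{7} = - \frac{2}{7} + \frac{\sqrt{\left(184 + b\right) \left(300 + b\right) + b}}{7} = - \frac{2}{7} + \frac{\sqrt{b + \left(184 + b\right) \left(300 + b\right)}}{7}$)
$A{\left(-295 \right)} + h{\left(455 \right)} = \left(- \frac{2}{7} + \frac{\sqrt{55200 + \left(-295\right)^{2} + 485 \left(-295\right)}}{7}\right) + 455 = \left(- \frac{2}{7} + \frac{\sqrt{55200 + 87025 - 143075}}{7}\right) + 455 = \left(- \frac{2}{7} + \frac{\sqrt{-850}}{7}\right) + 455 = \left(- \frac{2}{7} + \frac{5 i \sqrt{34}}{7}\right) + 455 = \frac{3183}{7} + \frac{5 i \sqrt{34}}{7}$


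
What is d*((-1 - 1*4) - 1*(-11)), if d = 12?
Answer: 72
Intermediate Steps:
d*((-1 - 1*4) - 1*(-11)) = 12*((-1 - 1*4) - 1*(-11)) = 12*((-1 - 4) + 11) = 12*(-5 + 11) = 12*6 = 72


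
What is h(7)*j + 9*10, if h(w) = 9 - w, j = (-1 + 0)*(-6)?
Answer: 102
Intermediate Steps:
j = 6 (j = -1*(-6) = 6)
h(7)*j + 9*10 = (9 - 1*7)*6 + 9*10 = (9 - 7)*6 + 90 = 2*6 + 90 = 12 + 90 = 102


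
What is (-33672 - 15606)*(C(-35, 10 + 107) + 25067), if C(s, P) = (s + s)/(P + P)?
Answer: -48174238504/39 ≈ -1.2352e+9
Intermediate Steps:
C(s, P) = s/P (C(s, P) = (2*s)/((2*P)) = (2*s)*(1/(2*P)) = s/P)
(-33672 - 15606)*(C(-35, 10 + 107) + 25067) = (-33672 - 15606)*(-35/(10 + 107) + 25067) = -49278*(-35/117 + 25067) = -49278*2932804/117 = -48174238504/39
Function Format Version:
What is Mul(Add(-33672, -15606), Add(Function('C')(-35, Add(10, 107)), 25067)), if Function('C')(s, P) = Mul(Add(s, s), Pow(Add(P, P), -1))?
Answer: Rational(-48174238504, 39) ≈ -1.2352e+9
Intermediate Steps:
Function('C')(s, P) = Mul(s, Pow(P, -1)) (Function('C')(s, P) = Mul(Mul(2, s), Pow(Mul(2, P), -1)) = Mul(Mul(2, s), Mul(Rational(1, 2), Pow(P, -1))) = Mul(s, Pow(P, -1)))
Mul(Add(-33672, -15606), Add(Function('C')(-35, Add(10, 107)), 25067)) = Mul(Add(-33672, -15606), Add(Mul(-35, Pow(Add(10, 107), -1)), 25067)) = Mul(-49278, Add(Mul(-35, Pow(117, -1)), 25067)) = Mul(-49278, Add(Mul(-35, Rational(1, 117)), 25067)) = Mul(-49278, Add(Rational(-35, 117), 25067)) = Mul(-49278, Rational(2932804, 117)) = Rational(-48174238504, 39)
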